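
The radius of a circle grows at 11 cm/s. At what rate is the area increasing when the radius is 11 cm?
242π cm²/s

A = πr²
dA/dt = 2πr · dr/dt = 2π(11)(11) = 242π cm²/s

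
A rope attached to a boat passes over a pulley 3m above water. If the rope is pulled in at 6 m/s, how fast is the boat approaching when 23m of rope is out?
69√130/130 ≈ 6.052 m/s

rope² = x² + 3²
x = √(23² - 3²) = 2√130
dx/dt = (rope/x) · d(rope)/dt = (23/(2√130)) · (-6) = -69√130/130 m/s
The boat approaches at 69√130/130 ≈ 6.052 m/s.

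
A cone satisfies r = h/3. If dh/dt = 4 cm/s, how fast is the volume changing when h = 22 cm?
1936π/9 cm³/s

V = (1/3)π(h/3)²h = πh³/27
dV/dt = πh²/9 · 4
At h = 22: dV/dt = 1936π/9 cm³/s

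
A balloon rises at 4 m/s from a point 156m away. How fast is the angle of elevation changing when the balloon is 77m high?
0.020618 rad/s

tan(θ) = y/156
sec²(θ) · dθ/dt = (1/156) · dy/dt
dθ/dt = cos²(θ)/156 · 4 = 156/(156² + 77²) · 4
dθ/dt = 0.020618 rad/s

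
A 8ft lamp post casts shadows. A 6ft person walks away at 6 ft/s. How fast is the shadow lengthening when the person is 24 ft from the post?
18 ft/s

By similar triangles: 8/(x+s) = 6/s
Solving: s = 6x/2
ds/dt = 6/2 · dx/dt = 3 · 6 = 18 ft/s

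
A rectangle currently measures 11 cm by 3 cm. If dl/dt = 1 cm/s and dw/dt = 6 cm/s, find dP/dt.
14 cm/s

P = 2(l + w)
dP/dt = 2(dl/dt + dw/dt) = 2(1 + 6) = 14 cm/s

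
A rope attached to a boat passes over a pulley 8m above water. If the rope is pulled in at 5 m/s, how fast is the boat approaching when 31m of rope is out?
155√897/897 ≈ 5.175 m/s

rope² = x² + 8²
x = √(31² - 8²) = √897
dx/dt = (rope/x) · d(rope)/dt = (31/√897) · (-5) = -155√897/897 m/s
The boat approaches at 155√897/897 ≈ 5.175 m/s.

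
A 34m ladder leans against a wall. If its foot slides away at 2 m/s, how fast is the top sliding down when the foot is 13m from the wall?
26√987/987 ≈ 0.8276 m/s

x² + y² = 34²
2x·dx/dt + 2y·dy/dt = 0
dy/dt = -x/y · dx/dt = -13/√987 · 2 = -26√987/987 m/s
The top is descending at 26√987/987 ≈ 0.8276 m/s.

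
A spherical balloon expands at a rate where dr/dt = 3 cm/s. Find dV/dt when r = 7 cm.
588π cm³/s

V = (4/3)πr³
dV/dt = dV/dr · dr/dt = 4πr² · 3
At r = 7: dV/dt = 588π cm³/s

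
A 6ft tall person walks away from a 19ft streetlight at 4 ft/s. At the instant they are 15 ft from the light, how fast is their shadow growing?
24/13 ft/s

By similar triangles: 19/(x+s) = 6/s
Solving: s = 6x/13
ds/dt = 6/13 · dx/dt = 6/13 · 4 = 24/13 ft/s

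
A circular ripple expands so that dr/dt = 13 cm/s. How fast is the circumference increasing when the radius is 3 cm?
26π cm/s

C = 2πr
dC/dt = 2π · dr/dt = 2π · 13 = 26π cm/s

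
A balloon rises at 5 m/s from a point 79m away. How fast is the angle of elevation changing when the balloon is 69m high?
0.035903 rad/s

tan(θ) = y/79
sec²(θ) · dθ/dt = (1/79) · dy/dt
dθ/dt = cos²(θ)/79 · 5 = 79/(79² + 69²) · 5
dθ/dt = 0.035903 rad/s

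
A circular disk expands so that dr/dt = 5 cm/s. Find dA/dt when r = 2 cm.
20π cm²/s

A = πr²
dA/dt = 2πr · dr/dt = 2π(2)(5) = 20π cm²/s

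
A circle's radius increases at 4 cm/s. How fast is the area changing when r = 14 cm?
112π cm²/s

A = πr²
dA/dt = 2πr · dr/dt = 2π(14)(4) = 112π cm²/s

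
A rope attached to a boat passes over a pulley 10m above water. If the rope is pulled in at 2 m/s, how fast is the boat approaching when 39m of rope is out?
78√29/203 ≈ 2.069 m/s

rope² = x² + 10²
x = √(39² - 10²) = 7√29
dx/dt = (rope/x) · d(rope)/dt = (39/(7√29)) · (-2) = -78√29/203 m/s
The boat approaches at 78√29/203 ≈ 2.069 m/s.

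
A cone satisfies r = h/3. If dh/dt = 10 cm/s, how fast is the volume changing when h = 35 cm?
12250π/9 cm³/s

V = (1/3)π(h/3)²h = πh³/27
dV/dt = πh²/9 · 10
At h = 35: dV/dt = 12250π/9 cm³/s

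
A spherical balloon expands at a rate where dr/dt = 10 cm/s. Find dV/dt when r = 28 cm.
31360π cm³/s

V = (4/3)πr³
dV/dt = dV/dr · dr/dt = 4πr² · 10
At r = 28: dV/dt = 31360π cm³/s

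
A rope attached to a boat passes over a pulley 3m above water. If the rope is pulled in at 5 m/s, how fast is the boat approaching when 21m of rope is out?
35√3/12 ≈ 5.052 m/s

rope² = x² + 3²
x = √(21² - 3²) = 12√3
dx/dt = (rope/x) · d(rope)/dt = (21/(12√3)) · (-5) = -35√3/12 m/s
The boat approaches at 35√3/12 ≈ 5.052 m/s.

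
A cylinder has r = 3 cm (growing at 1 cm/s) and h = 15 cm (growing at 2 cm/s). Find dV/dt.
108π cm³/s

V = πr²h
dV/dt = 2πrh·dr/dt + πr²·dh/dt
= 2π(3)(15)(1) + π(3)²(2)
= 108π cm³/s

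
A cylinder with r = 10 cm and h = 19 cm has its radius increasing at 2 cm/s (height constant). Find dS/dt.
156π cm²/s

S = 2πrh + 2πr² (lateral + bases)
dS/dt = (2πh + 4πr)·dr/dt = (2π·19 + 4π·10)·2
= 156π cm²/s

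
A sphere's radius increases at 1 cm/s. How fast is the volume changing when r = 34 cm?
4624π cm³/s

V = (4/3)πr³
dV/dt = dV/dr · dr/dt = 4πr² · 1
At r = 34: dV/dt = 4624π cm³/s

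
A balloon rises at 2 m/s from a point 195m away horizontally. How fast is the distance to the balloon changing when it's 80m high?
32√1777/1777 ≈ 0.7591 m/s

z² = 195² + y²
z = √(195² + 80²) = 5√1777
dz/dt = y/z · dy/dt = 80/(5√1777) · 2 = 32√1777/1777 ≈ 0.7591 m/s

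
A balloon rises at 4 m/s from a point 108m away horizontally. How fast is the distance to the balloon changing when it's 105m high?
140√2521/2521 ≈ 2.788 m/s

z² = 108² + y²
z = √(108² + 105²) = 3√2521
dz/dt = y/z · dy/dt = 105/(3√2521) · 4 = 140√2521/2521 ≈ 2.788 m/s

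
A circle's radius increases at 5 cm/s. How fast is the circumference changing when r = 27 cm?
10π cm/s

C = 2πr
dC/dt = 2π · dr/dt = 2π · 5 = 10π cm/s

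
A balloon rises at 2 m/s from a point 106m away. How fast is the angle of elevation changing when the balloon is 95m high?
0.010463 rad/s

tan(θ) = y/106
sec²(θ) · dθ/dt = (1/106) · dy/dt
dθ/dt = cos²(θ)/106 · 2 = 106/(106² + 95²) · 2
dθ/dt = 0.010463 rad/s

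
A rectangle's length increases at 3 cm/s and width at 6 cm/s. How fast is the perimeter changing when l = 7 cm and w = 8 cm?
18 cm/s

P = 2(l + w)
dP/dt = 2(dl/dt + dw/dt) = 2(3 + 6) = 18 cm/s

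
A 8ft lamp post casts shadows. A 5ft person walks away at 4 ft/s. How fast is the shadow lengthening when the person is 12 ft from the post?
20/3 ft/s

By similar triangles: 8/(x+s) = 5/s
Solving: s = 5x/3
ds/dt = 5/3 · dx/dt = 5/3 · 4 = 20/3 ft/s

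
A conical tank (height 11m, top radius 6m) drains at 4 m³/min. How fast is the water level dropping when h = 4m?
121/(144π) ≈ 0.2675 m/min

r/h = 6/11, so r = (6/11)h
V = (1/3)πr²h = (1/3)π((6/11)h)²h = (12/121)πh³
dV/dh = (36/121)πh²
dh/dt = (dV/dt)/(dV/dh) = -4/((36/121)π·4²) = -121/(144π) m/min
The level is dropping at 121/(144π) ≈ 0.2675 m/min.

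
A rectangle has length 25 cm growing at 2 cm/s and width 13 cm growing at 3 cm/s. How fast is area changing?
101 cm²/s

A = lw
dA/dt = w·dl/dt + l·dw/dt = 13·2 + 25·3 = 101 cm²/s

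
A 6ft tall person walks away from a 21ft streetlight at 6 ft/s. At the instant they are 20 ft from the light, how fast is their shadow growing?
12/5 ft/s

By similar triangles: 21/(x+s) = 6/s
Solving: s = 6x/15
ds/dt = 6/15 · dx/dt = 2/5 · 6 = 12/5 ft/s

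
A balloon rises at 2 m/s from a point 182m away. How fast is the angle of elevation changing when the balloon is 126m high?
0.007429 rad/s

tan(θ) = y/182
sec²(θ) · dθ/dt = (1/182) · dy/dt
dθ/dt = cos²(θ)/182 · 2 = 182/(182² + 126²) · 2
dθ/dt = 0.007429 rad/s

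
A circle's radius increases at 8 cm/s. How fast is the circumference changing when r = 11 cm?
16π cm/s

C = 2πr
dC/dt = 2π · dr/dt = 2π · 8 = 16π cm/s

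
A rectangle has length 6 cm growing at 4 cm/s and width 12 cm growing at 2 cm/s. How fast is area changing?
60 cm²/s

A = lw
dA/dt = w·dl/dt + l·dw/dt = 12·4 + 6·2 = 60 cm²/s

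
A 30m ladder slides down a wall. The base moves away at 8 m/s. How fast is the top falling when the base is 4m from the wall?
16√221/221 ≈ 1.076 m/s

x² + y² = 30²
2x·dx/dt + 2y·dy/dt = 0
dy/dt = -x/y · dx/dt = -4/(2√221) · 8 = -16√221/221 m/s
The top is descending at 16√221/221 ≈ 1.076 m/s.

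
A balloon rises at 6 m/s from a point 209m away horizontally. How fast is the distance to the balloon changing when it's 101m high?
303√53882/26941 ≈ 2.611 m/s

z² = 209² + y²
z = √(209² + 101²) = √53882
dz/dt = y/z · dy/dt = 101/√53882 · 6 = 303√53882/26941 ≈ 2.611 m/s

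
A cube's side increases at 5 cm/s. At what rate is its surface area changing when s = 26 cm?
1560 cm²/s

A = 6s²
dA/dt = 12s · ds/dt = 12·26·5 = 1560 cm²/s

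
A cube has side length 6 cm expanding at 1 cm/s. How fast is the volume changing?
108 cm³/s

V = s³
dV/dt = 3s² · ds/dt = 3·6²·1 = 108 cm³/s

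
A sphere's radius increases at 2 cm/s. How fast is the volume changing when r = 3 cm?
72π cm³/s

V = (4/3)πr³
dV/dt = dV/dr · dr/dt = 4πr² · 2
At r = 3: dV/dt = 72π cm³/s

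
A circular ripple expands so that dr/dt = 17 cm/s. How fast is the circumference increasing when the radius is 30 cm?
34π cm/s

C = 2πr
dC/dt = 2π · dr/dt = 2π · 17 = 34π cm/s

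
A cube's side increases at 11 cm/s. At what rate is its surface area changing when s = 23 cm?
3036 cm²/s

A = 6s²
dA/dt = 12s · ds/dt = 12·23·11 = 3036 cm²/s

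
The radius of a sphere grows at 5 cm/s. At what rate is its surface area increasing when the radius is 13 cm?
520π cm²/s

S = 4πr²
dS/dt = dS/dr · dr/dt = 8πr · 5
At r = 13: dS/dt = 520π cm²/s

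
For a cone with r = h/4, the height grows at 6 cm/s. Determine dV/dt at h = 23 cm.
1587π/8 cm³/s

V = (1/3)π(h/4)²h = πh³/48
dV/dt = πh²/16 · 6
At h = 23: dV/dt = 1587π/8 cm³/s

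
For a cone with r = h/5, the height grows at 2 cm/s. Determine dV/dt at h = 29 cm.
1682π/25 cm³/s

V = (1/3)π(h/5)²h = πh³/75
dV/dt = πh²/25 · 2
At h = 29: dV/dt = 1682π/25 cm³/s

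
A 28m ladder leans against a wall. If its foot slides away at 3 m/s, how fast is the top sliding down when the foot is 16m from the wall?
4√33/11 ≈ 2.089 m/s

x² + y² = 28²
2x·dx/dt + 2y·dy/dt = 0
dy/dt = -x/y · dx/dt = -16/(4√33) · 3 = -4√33/11 m/s
The top is descending at 4√33/11 ≈ 2.089 m/s.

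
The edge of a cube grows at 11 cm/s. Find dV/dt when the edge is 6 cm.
1188 cm³/s

V = s³
dV/dt = 3s² · ds/dt = 3·6²·11 = 1188 cm³/s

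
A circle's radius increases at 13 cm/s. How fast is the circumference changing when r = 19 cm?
26π cm/s

C = 2πr
dC/dt = 2π · dr/dt = 2π · 13 = 26π cm/s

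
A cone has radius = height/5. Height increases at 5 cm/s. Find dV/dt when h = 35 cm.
245π cm³/s

V = (1/3)π(h/5)²h = πh³/75
dV/dt = πh²/25 · 5
At h = 35: dV/dt = 245π cm³/s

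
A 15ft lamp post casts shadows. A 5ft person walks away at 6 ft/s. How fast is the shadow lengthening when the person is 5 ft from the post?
3 ft/s

By similar triangles: 15/(x+s) = 5/s
Solving: s = 5x/10
ds/dt = 5/10 · dx/dt = 1/2 · 6 = 3 ft/s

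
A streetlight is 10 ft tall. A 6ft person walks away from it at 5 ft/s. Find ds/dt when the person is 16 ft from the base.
15/2 ft/s

By similar triangles: 10/(x+s) = 6/s
Solving: s = 6x/4
ds/dt = 6/4 · dx/dt = 3/2 · 5 = 15/2 ft/s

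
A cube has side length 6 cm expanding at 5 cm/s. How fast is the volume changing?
540 cm³/s

V = s³
dV/dt = 3s² · ds/dt = 3·6²·5 = 540 cm³/s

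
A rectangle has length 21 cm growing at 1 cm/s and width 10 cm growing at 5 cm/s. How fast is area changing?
115 cm²/s

A = lw
dA/dt = w·dl/dt + l·dw/dt = 10·1 + 21·5 = 115 cm²/s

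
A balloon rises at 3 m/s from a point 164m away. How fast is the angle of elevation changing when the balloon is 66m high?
0.015743 rad/s

tan(θ) = y/164
sec²(θ) · dθ/dt = (1/164) · dy/dt
dθ/dt = cos²(θ)/164 · 3 = 164/(164² + 66²) · 3
dθ/dt = 0.015743 rad/s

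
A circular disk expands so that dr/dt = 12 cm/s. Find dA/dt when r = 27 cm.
648π cm²/s

A = πr²
dA/dt = 2πr · dr/dt = 2π(27)(12) = 648π cm²/s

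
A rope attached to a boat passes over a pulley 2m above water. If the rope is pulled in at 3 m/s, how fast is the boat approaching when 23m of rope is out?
23√21/35 ≈ 3.011 m/s

rope² = x² + 2²
x = √(23² - 2²) = 5√21
dx/dt = (rope/x) · d(rope)/dt = (23/(5√21)) · (-3) = -23√21/35 m/s
The boat approaches at 23√21/35 ≈ 3.011 m/s.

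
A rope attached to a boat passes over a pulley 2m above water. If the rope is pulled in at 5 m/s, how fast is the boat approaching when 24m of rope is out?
60√143/143 ≈ 5.017 m/s

rope² = x² + 2²
x = √(24² - 2²) = 2√143
dx/dt = (rope/x) · d(rope)/dt = (24/(2√143)) · (-5) = -60√143/143 m/s
The boat approaches at 60√143/143 ≈ 5.017 m/s.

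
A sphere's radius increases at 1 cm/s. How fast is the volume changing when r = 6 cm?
144π cm³/s

V = (4/3)πr³
dV/dt = dV/dr · dr/dt = 4πr² · 1
At r = 6: dV/dt = 144π cm³/s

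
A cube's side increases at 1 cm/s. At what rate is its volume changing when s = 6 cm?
108 cm³/s

V = s³
dV/dt = 3s² · ds/dt = 3·6²·1 = 108 cm³/s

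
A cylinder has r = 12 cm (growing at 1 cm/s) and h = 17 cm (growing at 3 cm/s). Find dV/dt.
840π cm³/s

V = πr²h
dV/dt = 2πrh·dr/dt + πr²·dh/dt
= 2π(12)(17)(1) + π(12)²(3)
= 840π cm³/s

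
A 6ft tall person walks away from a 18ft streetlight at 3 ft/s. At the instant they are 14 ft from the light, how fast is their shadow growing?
3/2 ft/s

By similar triangles: 18/(x+s) = 6/s
Solving: s = 6x/12
ds/dt = 6/12 · dx/dt = 1/2 · 3 = 3/2 ft/s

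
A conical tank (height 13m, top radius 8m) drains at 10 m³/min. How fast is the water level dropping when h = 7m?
845/(1568π) ≈ 0.1715 m/min

r/h = 8/13, so r = (8/13)h
V = (1/3)πr²h = (1/3)π((8/13)h)²h = (64/507)πh³
dV/dh = (64/169)πh²
dh/dt = (dV/dt)/(dV/dh) = -10/((64/169)π·7²) = -845/(1568π) m/min
The level is dropping at 845/(1568π) ≈ 0.1715 m/min.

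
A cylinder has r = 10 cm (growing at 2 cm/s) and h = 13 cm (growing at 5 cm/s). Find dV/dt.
1020π cm³/s

V = πr²h
dV/dt = 2πrh·dr/dt + πr²·dh/dt
= 2π(10)(13)(2) + π(10)²(5)
= 1020π cm³/s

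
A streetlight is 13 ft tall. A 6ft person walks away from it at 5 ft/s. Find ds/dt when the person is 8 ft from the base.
30/7 ft/s

By similar triangles: 13/(x+s) = 6/s
Solving: s = 6x/7
ds/dt = 6/7 · dx/dt = 6/7 · 5 = 30/7 ft/s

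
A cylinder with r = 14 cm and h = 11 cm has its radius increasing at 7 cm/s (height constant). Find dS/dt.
546π cm²/s

S = 2πrh + 2πr² (lateral + bases)
dS/dt = (2πh + 4πr)·dr/dt = (2π·11 + 4π·14)·7
= 546π cm²/s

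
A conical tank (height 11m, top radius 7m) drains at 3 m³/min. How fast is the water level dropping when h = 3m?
121/(147π) ≈ 0.262 m/min

r/h = 7/11, so r = (7/11)h
V = (1/3)πr²h = (1/3)π((7/11)h)²h = (49/363)πh³
dV/dh = (49/121)πh²
dh/dt = (dV/dt)/(dV/dh) = -3/((49/121)π·3²) = -121/(147π) m/min
The level is dropping at 121/(147π) ≈ 0.262 m/min.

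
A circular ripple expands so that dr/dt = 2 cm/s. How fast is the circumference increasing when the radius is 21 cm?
4π cm/s

C = 2πr
dC/dt = 2π · dr/dt = 2π · 2 = 4π cm/s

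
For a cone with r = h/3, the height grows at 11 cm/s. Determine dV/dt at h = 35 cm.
13475π/9 cm³/s

V = (1/3)π(h/3)²h = πh³/27
dV/dt = πh²/9 · 11
At h = 35: dV/dt = 13475π/9 cm³/s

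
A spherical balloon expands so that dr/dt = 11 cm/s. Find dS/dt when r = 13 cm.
1144π cm²/s

S = 4πr²
dS/dt = dS/dr · dr/dt = 8πr · 11
At r = 13: dS/dt = 1144π cm²/s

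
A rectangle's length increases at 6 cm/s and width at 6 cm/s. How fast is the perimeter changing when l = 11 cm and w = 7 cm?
24 cm/s

P = 2(l + w)
dP/dt = 2(dl/dt + dw/dt) = 2(6 + 6) = 24 cm/s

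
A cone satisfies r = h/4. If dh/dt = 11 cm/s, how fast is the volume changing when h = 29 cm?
9251π/16 cm³/s

V = (1/3)π(h/4)²h = πh³/48
dV/dt = πh²/16 · 11
At h = 29: dV/dt = 9251π/16 cm³/s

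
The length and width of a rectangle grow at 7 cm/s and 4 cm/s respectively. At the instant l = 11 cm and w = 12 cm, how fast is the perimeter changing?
22 cm/s

P = 2(l + w)
dP/dt = 2(dl/dt + dw/dt) = 2(7 + 4) = 22 cm/s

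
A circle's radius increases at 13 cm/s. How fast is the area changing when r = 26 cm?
676π cm²/s

A = πr²
dA/dt = 2πr · dr/dt = 2π(26)(13) = 676π cm²/s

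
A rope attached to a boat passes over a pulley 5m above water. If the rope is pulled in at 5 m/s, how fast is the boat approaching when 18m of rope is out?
90√299/299 ≈ 5.205 m/s

rope² = x² + 5²
x = √(18² - 5²) = √299
dx/dt = (rope/x) · d(rope)/dt = (18/√299) · (-5) = -90√299/299 m/s
The boat approaches at 90√299/299 ≈ 5.205 m/s.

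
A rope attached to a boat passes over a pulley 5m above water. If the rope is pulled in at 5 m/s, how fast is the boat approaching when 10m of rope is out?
10√3/3 ≈ 5.774 m/s

rope² = x² + 5²
x = √(10² - 5²) = 5√3
dx/dt = (rope/x) · d(rope)/dt = (10/(5√3)) · (-5) = -10√3/3 m/s
The boat approaches at 10√3/3 ≈ 5.774 m/s.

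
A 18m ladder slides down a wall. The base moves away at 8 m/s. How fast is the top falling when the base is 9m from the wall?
8√3/3 ≈ 4.619 m/s

x² + y² = 18²
2x·dx/dt + 2y·dy/dt = 0
dy/dt = -x/y · dx/dt = -9/(9√3) · 8 = -8√3/3 m/s
The top is descending at 8√3/3 ≈ 4.619 m/s.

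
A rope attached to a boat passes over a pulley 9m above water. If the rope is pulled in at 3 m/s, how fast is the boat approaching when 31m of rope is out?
93√55/220 ≈ 3.135 m/s

rope² = x² + 9²
x = √(31² - 9²) = 4√55
dx/dt = (rope/x) · d(rope)/dt = (31/(4√55)) · (-3) = -93√55/220 m/s
The boat approaches at 93√55/220 ≈ 3.135 m/s.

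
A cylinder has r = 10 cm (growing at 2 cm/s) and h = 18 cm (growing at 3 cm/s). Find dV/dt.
1020π cm³/s

V = πr²h
dV/dt = 2πrh·dr/dt + πr²·dh/dt
= 2π(10)(18)(2) + π(10)²(3)
= 1020π cm³/s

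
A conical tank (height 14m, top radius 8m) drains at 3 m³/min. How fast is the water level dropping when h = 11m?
147/(1936π) ≈ 0.02417 m/min

r/h = 8/14, so r = (4/7)h
V = (1/3)πr²h = (1/3)π((4/7)h)²h = (16/147)πh³
dV/dh = (16/49)πh²
dh/dt = (dV/dt)/(dV/dh) = -3/((16/49)π·11²) = -147/(1936π) m/min
The level is dropping at 147/(1936π) ≈ 0.02417 m/min.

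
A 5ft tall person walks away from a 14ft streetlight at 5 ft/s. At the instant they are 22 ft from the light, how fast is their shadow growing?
25/9 ft/s

By similar triangles: 14/(x+s) = 5/s
Solving: s = 5x/9
ds/dt = 5/9 · dx/dt = 5/9 · 5 = 25/9 ft/s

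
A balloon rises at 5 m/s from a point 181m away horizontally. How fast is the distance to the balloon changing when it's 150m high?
750√55261/55261 ≈ 3.19 m/s

z² = 181² + y²
z = √(181² + 150²) = √55261
dz/dt = y/z · dy/dt = 150/√55261 · 5 = 750√55261/55261 ≈ 3.19 m/s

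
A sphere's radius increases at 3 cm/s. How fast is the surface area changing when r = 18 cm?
432π cm²/s

S = 4πr²
dS/dt = dS/dr · dr/dt = 8πr · 3
At r = 18: dS/dt = 432π cm²/s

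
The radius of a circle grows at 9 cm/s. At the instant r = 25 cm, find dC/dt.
18π cm/s

C = 2πr
dC/dt = 2π · dr/dt = 2π · 9 = 18π cm/s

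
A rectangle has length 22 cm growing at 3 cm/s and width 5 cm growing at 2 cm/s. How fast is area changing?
59 cm²/s

A = lw
dA/dt = w·dl/dt + l·dw/dt = 5·3 + 22·2 = 59 cm²/s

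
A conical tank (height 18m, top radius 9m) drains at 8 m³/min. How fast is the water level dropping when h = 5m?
32/(25π) ≈ 0.4074 m/min

r/h = 9/18, so r = (1/2)h
V = (1/3)πr²h = (1/3)π((1/2)h)²h = (1/12)πh³
dV/dh = (1/4)πh²
dh/dt = (dV/dt)/(dV/dh) = -8/((1/4)π·5²) = -32/(25π) m/min
The level is dropping at 32/(25π) ≈ 0.4074 m/min.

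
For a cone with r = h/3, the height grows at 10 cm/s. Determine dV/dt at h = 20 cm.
4000π/9 cm³/s

V = (1/3)π(h/3)²h = πh³/27
dV/dt = πh²/9 · 10
At h = 20: dV/dt = 4000π/9 cm³/s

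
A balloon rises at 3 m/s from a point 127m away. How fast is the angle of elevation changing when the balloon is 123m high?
0.012189 rad/s

tan(θ) = y/127
sec²(θ) · dθ/dt = (1/127) · dy/dt
dθ/dt = cos²(θ)/127 · 3 = 127/(127² + 123²) · 3
dθ/dt = 0.012189 rad/s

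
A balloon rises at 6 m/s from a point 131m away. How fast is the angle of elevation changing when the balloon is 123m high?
0.024342 rad/s

tan(θ) = y/131
sec²(θ) · dθ/dt = (1/131) · dy/dt
dθ/dt = cos²(θ)/131 · 6 = 131/(131² + 123²) · 6
dθ/dt = 0.024342 rad/s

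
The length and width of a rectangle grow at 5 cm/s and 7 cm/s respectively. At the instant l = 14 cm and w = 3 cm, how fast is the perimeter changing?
24 cm/s

P = 2(l + w)
dP/dt = 2(dl/dt + dw/dt) = 2(5 + 7) = 24 cm/s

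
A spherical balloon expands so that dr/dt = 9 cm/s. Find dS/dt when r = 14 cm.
1008π cm²/s

S = 4πr²
dS/dt = dS/dr · dr/dt = 8πr · 9
At r = 14: dS/dt = 1008π cm²/s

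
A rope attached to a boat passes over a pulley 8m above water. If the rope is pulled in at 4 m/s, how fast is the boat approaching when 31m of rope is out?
124√897/897 ≈ 4.14 m/s

rope² = x² + 8²
x = √(31² - 8²) = √897
dx/dt = (rope/x) · d(rope)/dt = (31/√897) · (-4) = -124√897/897 m/s
The boat approaches at 124√897/897 ≈ 4.14 m/s.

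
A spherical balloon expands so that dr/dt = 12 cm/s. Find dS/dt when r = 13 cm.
1248π cm²/s

S = 4πr²
dS/dt = dS/dr · dr/dt = 8πr · 12
At r = 13: dS/dt = 1248π cm²/s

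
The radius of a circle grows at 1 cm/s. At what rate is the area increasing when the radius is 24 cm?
48π cm²/s

A = πr²
dA/dt = 2πr · dr/dt = 2π(24)(1) = 48π cm²/s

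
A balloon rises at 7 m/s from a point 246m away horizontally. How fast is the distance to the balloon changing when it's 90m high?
105√1906/1906 ≈ 2.405 m/s

z² = 246² + y²
z = √(246² + 90²) = 6√1906
dz/dt = y/z · dy/dt = 90/(6√1906) · 7 = 105√1906/1906 ≈ 2.405 m/s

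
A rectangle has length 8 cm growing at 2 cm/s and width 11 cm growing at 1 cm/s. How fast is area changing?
30 cm²/s

A = lw
dA/dt = w·dl/dt + l·dw/dt = 11·2 + 8·1 = 30 cm²/s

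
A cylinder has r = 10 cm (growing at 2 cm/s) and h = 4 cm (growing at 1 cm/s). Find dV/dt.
260π cm³/s

V = πr²h
dV/dt = 2πrh·dr/dt + πr²·dh/dt
= 2π(10)(4)(2) + π(10)²(1)
= 260π cm³/s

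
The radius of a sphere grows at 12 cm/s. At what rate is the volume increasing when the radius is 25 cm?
30000π cm³/s

V = (4/3)πr³
dV/dt = dV/dr · dr/dt = 4πr² · 12
At r = 25: dV/dt = 30000π cm³/s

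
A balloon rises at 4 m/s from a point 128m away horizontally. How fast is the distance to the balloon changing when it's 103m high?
412√26993/26993 ≈ 2.508 m/s

z² = 128² + y²
z = √(128² + 103²) = √26993
dz/dt = y/z · dy/dt = 103/√26993 · 4 = 412√26993/26993 ≈ 2.508 m/s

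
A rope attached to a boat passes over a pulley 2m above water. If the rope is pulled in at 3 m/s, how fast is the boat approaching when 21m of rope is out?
63√437/437 ≈ 3.014 m/s

rope² = x² + 2²
x = √(21² - 2²) = √437
dx/dt = (rope/x) · d(rope)/dt = (21/√437) · (-3) = -63√437/437 m/s
The boat approaches at 63√437/437 ≈ 3.014 m/s.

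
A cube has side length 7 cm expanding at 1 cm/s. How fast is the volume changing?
147 cm³/s

V = s³
dV/dt = 3s² · ds/dt = 3·7²·1 = 147 cm³/s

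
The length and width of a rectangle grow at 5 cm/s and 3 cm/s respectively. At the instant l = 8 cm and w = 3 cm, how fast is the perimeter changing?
16 cm/s

P = 2(l + w)
dP/dt = 2(dl/dt + dw/dt) = 2(5 + 3) = 16 cm/s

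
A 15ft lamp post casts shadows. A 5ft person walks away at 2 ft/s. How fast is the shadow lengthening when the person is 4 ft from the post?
1 ft/s

By similar triangles: 15/(x+s) = 5/s
Solving: s = 5x/10
ds/dt = 5/10 · dx/dt = 1/2 · 2 = 1 ft/s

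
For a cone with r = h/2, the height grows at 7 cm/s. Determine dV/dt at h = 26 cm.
1183π cm³/s

V = (1/3)π(h/2)²h = πh³/12
dV/dt = πh²/4 · 7
At h = 26: dV/dt = 1183π cm³/s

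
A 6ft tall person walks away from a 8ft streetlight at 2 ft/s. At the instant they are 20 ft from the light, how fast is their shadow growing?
6 ft/s

By similar triangles: 8/(x+s) = 6/s
Solving: s = 6x/2
ds/dt = 6/2 · dx/dt = 3 · 2 = 6 ft/s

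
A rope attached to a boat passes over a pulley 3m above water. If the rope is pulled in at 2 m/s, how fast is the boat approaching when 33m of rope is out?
11√30/30 ≈ 2.008 m/s

rope² = x² + 3²
x = √(33² - 3²) = 6√30
dx/dt = (rope/x) · d(rope)/dt = (33/(6√30)) · (-2) = -11√30/30 m/s
The boat approaches at 11√30/30 ≈ 2.008 m/s.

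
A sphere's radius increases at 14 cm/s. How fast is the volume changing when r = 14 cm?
10976π cm³/s

V = (4/3)πr³
dV/dt = dV/dr · dr/dt = 4πr² · 14
At r = 14: dV/dt = 10976π cm³/s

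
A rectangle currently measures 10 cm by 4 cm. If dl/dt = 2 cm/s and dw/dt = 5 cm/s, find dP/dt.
14 cm/s

P = 2(l + w)
dP/dt = 2(dl/dt + dw/dt) = 2(2 + 5) = 14 cm/s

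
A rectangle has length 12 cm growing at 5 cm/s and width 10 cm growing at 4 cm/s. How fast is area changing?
98 cm²/s

A = lw
dA/dt = w·dl/dt + l·dw/dt = 10·5 + 12·4 = 98 cm²/s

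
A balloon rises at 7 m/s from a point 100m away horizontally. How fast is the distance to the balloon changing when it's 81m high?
567√16561/16561 ≈ 4.406 m/s

z² = 100² + y²
z = √(100² + 81²) = √16561
dz/dt = y/z · dy/dt = 81/√16561 · 7 = 567√16561/16561 ≈ 4.406 m/s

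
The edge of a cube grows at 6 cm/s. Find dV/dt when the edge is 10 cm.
1800 cm³/s

V = s³
dV/dt = 3s² · ds/dt = 3·10²·6 = 1800 cm³/s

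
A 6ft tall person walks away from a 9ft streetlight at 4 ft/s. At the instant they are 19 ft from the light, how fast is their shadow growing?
8 ft/s

By similar triangles: 9/(x+s) = 6/s
Solving: s = 6x/3
ds/dt = 6/3 · dx/dt = 2 · 4 = 8 ft/s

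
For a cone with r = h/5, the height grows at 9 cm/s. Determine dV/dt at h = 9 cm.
729π/25 cm³/s

V = (1/3)π(h/5)²h = πh³/75
dV/dt = πh²/25 · 9
At h = 9: dV/dt = 729π/25 cm³/s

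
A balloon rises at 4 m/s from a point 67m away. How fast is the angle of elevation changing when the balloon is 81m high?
0.024253 rad/s

tan(θ) = y/67
sec²(θ) · dθ/dt = (1/67) · dy/dt
dθ/dt = cos²(θ)/67 · 4 = 67/(67² + 81²) · 4
dθ/dt = 0.024253 rad/s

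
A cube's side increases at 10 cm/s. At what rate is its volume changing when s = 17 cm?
8670 cm³/s

V = s³
dV/dt = 3s² · ds/dt = 3·17²·10 = 8670 cm³/s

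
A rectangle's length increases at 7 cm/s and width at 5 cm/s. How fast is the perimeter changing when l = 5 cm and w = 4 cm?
24 cm/s

P = 2(l + w)
dP/dt = 2(dl/dt + dw/dt) = 2(7 + 5) = 24 cm/s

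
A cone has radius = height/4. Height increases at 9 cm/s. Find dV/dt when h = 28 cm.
441π cm³/s

V = (1/3)π(h/4)²h = πh³/48
dV/dt = πh²/16 · 9
At h = 28: dV/dt = 441π cm³/s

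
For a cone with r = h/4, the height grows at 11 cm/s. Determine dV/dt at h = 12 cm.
99π cm³/s

V = (1/3)π(h/4)²h = πh³/48
dV/dt = πh²/16 · 11
At h = 12: dV/dt = 99π cm³/s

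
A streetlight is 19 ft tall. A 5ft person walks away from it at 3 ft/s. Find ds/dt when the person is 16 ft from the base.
15/14 ft/s

By similar triangles: 19/(x+s) = 5/s
Solving: s = 5x/14
ds/dt = 5/14 · dx/dt = 5/14 · 3 = 15/14 ft/s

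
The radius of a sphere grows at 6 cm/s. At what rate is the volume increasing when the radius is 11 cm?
2904π cm³/s

V = (4/3)πr³
dV/dt = dV/dr · dr/dt = 4πr² · 6
At r = 11: dV/dt = 2904π cm³/s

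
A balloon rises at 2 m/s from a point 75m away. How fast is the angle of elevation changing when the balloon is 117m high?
0.007766 rad/s

tan(θ) = y/75
sec²(θ) · dθ/dt = (1/75) · dy/dt
dθ/dt = cos²(θ)/75 · 2 = 75/(75² + 117²) · 2
dθ/dt = 0.007766 rad/s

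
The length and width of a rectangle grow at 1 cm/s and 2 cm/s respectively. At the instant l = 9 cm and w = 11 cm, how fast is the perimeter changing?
6 cm/s

P = 2(l + w)
dP/dt = 2(dl/dt + dw/dt) = 2(1 + 2) = 6 cm/s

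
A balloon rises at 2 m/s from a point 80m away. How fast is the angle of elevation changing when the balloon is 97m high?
0.010121 rad/s

tan(θ) = y/80
sec²(θ) · dθ/dt = (1/80) · dy/dt
dθ/dt = cos²(θ)/80 · 2 = 80/(80² + 97²) · 2
dθ/dt = 0.010121 rad/s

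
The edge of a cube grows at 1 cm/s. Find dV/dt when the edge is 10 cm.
300 cm³/s

V = s³
dV/dt = 3s² · ds/dt = 3·10²·1 = 300 cm³/s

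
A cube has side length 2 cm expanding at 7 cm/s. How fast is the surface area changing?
168 cm²/s

A = 6s²
dA/dt = 12s · ds/dt = 12·2·7 = 168 cm²/s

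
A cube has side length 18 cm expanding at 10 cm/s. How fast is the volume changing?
9720 cm³/s

V = s³
dV/dt = 3s² · ds/dt = 3·18²·10 = 9720 cm³/s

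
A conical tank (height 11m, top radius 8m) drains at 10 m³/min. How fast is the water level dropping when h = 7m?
605/(1568π) ≈ 0.1228 m/min

r/h = 8/11, so r = (8/11)h
V = (1/3)πr²h = (1/3)π((8/11)h)²h = (64/363)πh³
dV/dh = (64/121)πh²
dh/dt = (dV/dt)/(dV/dh) = -10/((64/121)π·7²) = -605/(1568π) m/min
The level is dropping at 605/(1568π) ≈ 0.1228 m/min.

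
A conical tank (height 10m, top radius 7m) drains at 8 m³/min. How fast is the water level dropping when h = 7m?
800/(2401π) ≈ 0.1061 m/min

r/h = 7/10, so r = (7/10)h
V = (1/3)πr²h = (1/3)π((7/10)h)²h = (49/300)πh³
dV/dh = (49/100)πh²
dh/dt = (dV/dt)/(dV/dh) = -8/((49/100)π·7²) = -800/(2401π) m/min
The level is dropping at 800/(2401π) ≈ 0.1061 m/min.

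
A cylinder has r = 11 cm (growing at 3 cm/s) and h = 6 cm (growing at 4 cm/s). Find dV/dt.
880π cm³/s

V = πr²h
dV/dt = 2πrh·dr/dt + πr²·dh/dt
= 2π(11)(6)(3) + π(11)²(4)
= 880π cm³/s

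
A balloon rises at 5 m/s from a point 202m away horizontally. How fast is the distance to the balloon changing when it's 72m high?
180√11497/11497 ≈ 1.679 m/s

z² = 202² + y²
z = √(202² + 72²) = 2√11497
dz/dt = y/z · dy/dt = 72/(2√11497) · 5 = 180√11497/11497 ≈ 1.679 m/s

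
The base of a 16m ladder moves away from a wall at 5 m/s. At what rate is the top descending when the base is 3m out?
15√247/247 ≈ 0.9544 m/s

x² + y² = 16²
2x·dx/dt + 2y·dy/dt = 0
dy/dt = -x/y · dx/dt = -3/√247 · 5 = -15√247/247 m/s
The top is descending at 15√247/247 ≈ 0.9544 m/s.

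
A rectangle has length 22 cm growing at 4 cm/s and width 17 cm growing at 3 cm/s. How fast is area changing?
134 cm²/s

A = lw
dA/dt = w·dl/dt + l·dw/dt = 17·4 + 22·3 = 134 cm²/s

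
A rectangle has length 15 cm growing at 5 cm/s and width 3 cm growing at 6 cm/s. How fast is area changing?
105 cm²/s

A = lw
dA/dt = w·dl/dt + l·dw/dt = 3·5 + 15·6 = 105 cm²/s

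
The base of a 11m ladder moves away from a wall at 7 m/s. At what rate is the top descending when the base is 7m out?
49√2/12 ≈ 5.775 m/s

x² + y² = 11²
2x·dx/dt + 2y·dy/dt = 0
dy/dt = -x/y · dx/dt = -7/(6√2) · 7 = -49√2/12 m/s
The top is descending at 49√2/12 ≈ 5.775 m/s.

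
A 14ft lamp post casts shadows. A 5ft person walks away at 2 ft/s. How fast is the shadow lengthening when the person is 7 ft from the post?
10/9 ft/s

By similar triangles: 14/(x+s) = 5/s
Solving: s = 5x/9
ds/dt = 5/9 · dx/dt = 5/9 · 2 = 10/9 ft/s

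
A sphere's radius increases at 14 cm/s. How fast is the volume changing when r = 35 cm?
68600π cm³/s

V = (4/3)πr³
dV/dt = dV/dr · dr/dt = 4πr² · 14
At r = 35: dV/dt = 68600π cm³/s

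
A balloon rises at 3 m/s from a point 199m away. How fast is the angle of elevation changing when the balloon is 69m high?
0.013457 rad/s

tan(θ) = y/199
sec²(θ) · dθ/dt = (1/199) · dy/dt
dθ/dt = cos²(θ)/199 · 3 = 199/(199² + 69²) · 3
dθ/dt = 0.013457 rad/s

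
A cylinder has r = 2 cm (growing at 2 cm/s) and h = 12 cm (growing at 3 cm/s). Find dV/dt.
108π cm³/s

V = πr²h
dV/dt = 2πrh·dr/dt + πr²·dh/dt
= 2π(2)(12)(2) + π(2)²(3)
= 108π cm³/s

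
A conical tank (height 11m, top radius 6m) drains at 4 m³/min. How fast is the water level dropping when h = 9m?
121/(729π) ≈ 0.05283 m/min

r/h = 6/11, so r = (6/11)h
V = (1/3)πr²h = (1/3)π((6/11)h)²h = (12/121)πh³
dV/dh = (36/121)πh²
dh/dt = (dV/dt)/(dV/dh) = -4/((36/121)π·9²) = -121/(729π) m/min
The level is dropping at 121/(729π) ≈ 0.05283 m/min.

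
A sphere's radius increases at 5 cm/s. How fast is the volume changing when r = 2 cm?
80π cm³/s

V = (4/3)πr³
dV/dt = dV/dr · dr/dt = 4πr² · 5
At r = 2: dV/dt = 80π cm³/s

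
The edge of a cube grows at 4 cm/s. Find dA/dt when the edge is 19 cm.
912 cm²/s

A = 6s²
dA/dt = 12s · ds/dt = 12·19·4 = 912 cm²/s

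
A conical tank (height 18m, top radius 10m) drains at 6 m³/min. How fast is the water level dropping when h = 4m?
243/(200π) ≈ 0.3867 m/min

r/h = 10/18, so r = (5/9)h
V = (1/3)πr²h = (1/3)π((5/9)h)²h = (25/243)πh³
dV/dh = (25/81)πh²
dh/dt = (dV/dt)/(dV/dh) = -6/((25/81)π·4²) = -243/(200π) m/min
The level is dropping at 243/(200π) ≈ 0.3867 m/min.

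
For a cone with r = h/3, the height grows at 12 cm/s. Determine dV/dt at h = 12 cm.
192π cm³/s

V = (1/3)π(h/3)²h = πh³/27
dV/dt = πh²/9 · 12
At h = 12: dV/dt = 192π cm³/s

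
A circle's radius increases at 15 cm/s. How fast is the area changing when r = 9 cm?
270π cm²/s

A = πr²
dA/dt = 2πr · dr/dt = 2π(9)(15) = 270π cm²/s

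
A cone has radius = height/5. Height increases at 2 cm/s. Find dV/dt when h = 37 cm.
2738π/25 cm³/s

V = (1/3)π(h/5)²h = πh³/75
dV/dt = πh²/25 · 2
At h = 37: dV/dt = 2738π/25 cm³/s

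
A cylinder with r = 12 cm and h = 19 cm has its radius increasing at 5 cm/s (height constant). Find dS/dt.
430π cm²/s

S = 2πrh + 2πr² (lateral + bases)
dS/dt = (2πh + 4πr)·dr/dt = (2π·19 + 4π·12)·5
= 430π cm²/s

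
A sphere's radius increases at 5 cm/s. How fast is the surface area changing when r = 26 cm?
1040π cm²/s

S = 4πr²
dS/dt = dS/dr · dr/dt = 8πr · 5
At r = 26: dS/dt = 1040π cm²/s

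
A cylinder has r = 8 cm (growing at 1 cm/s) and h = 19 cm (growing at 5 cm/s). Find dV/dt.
624π cm³/s

V = πr²h
dV/dt = 2πrh·dr/dt + πr²·dh/dt
= 2π(8)(19)(1) + π(8)²(5)
= 624π cm³/s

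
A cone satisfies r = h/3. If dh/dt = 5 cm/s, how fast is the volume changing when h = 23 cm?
2645π/9 cm³/s

V = (1/3)π(h/3)²h = πh³/27
dV/dt = πh²/9 · 5
At h = 23: dV/dt = 2645π/9 cm³/s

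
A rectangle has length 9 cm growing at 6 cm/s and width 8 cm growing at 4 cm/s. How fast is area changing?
84 cm²/s

A = lw
dA/dt = w·dl/dt + l·dw/dt = 8·6 + 9·4 = 84 cm²/s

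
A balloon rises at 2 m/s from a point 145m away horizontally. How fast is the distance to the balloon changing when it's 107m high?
107√32474/16237 ≈ 1.188 m/s

z² = 145² + y²
z = √(145² + 107²) = √32474
dz/dt = y/z · dy/dt = 107/√32474 · 2 = 107√32474/16237 ≈ 1.188 m/s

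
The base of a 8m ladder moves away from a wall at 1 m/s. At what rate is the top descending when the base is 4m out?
√3/3 ≈ 0.5774 m/s

x² + y² = 8²
2x·dx/dt + 2y·dy/dt = 0
dy/dt = -x/y · dx/dt = -4/(4√3) · 1 = -√3/3 m/s
The top is descending at √3/3 ≈ 0.5774 m/s.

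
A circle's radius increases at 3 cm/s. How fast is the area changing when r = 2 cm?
12π cm²/s

A = πr²
dA/dt = 2πr · dr/dt = 2π(2)(3) = 12π cm²/s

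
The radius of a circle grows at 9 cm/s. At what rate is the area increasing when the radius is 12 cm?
216π cm²/s

A = πr²
dA/dt = 2πr · dr/dt = 2π(12)(9) = 216π cm²/s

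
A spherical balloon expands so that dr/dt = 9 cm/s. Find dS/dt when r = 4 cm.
288π cm²/s

S = 4πr²
dS/dt = dS/dr · dr/dt = 8πr · 9
At r = 4: dS/dt = 288π cm²/s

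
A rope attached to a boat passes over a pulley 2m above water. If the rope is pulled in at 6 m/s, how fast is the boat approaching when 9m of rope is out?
54√77/77 ≈ 6.154 m/s

rope² = x² + 2²
x = √(9² - 2²) = √77
dx/dt = (rope/x) · d(rope)/dt = (9/√77) · (-6) = -54√77/77 m/s
The boat approaches at 54√77/77 ≈ 6.154 m/s.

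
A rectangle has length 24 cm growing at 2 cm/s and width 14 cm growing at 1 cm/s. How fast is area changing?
52 cm²/s

A = lw
dA/dt = w·dl/dt + l·dw/dt = 14·2 + 24·1 = 52 cm²/s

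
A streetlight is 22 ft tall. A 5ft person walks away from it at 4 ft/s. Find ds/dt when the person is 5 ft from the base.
20/17 ft/s

By similar triangles: 22/(x+s) = 5/s
Solving: s = 5x/17
ds/dt = 5/17 · dx/dt = 5/17 · 4 = 20/17 ft/s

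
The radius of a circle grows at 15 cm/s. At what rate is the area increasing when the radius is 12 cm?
360π cm²/s

A = πr²
dA/dt = 2πr · dr/dt = 2π(12)(15) = 360π cm²/s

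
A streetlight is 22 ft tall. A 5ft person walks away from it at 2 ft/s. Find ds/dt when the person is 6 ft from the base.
10/17 ft/s

By similar triangles: 22/(x+s) = 5/s
Solving: s = 5x/17
ds/dt = 5/17 · dx/dt = 5/17 · 2 = 10/17 ft/s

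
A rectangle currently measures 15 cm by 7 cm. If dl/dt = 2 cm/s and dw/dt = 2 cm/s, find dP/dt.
8 cm/s

P = 2(l + w)
dP/dt = 2(dl/dt + dw/dt) = 2(2 + 2) = 8 cm/s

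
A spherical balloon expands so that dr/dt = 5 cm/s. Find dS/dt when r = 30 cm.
1200π cm²/s

S = 4πr²
dS/dt = dS/dr · dr/dt = 8πr · 5
At r = 30: dS/dt = 1200π cm²/s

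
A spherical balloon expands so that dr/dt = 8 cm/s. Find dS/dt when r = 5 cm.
320π cm²/s

S = 4πr²
dS/dt = dS/dr · dr/dt = 8πr · 8
At r = 5: dS/dt = 320π cm²/s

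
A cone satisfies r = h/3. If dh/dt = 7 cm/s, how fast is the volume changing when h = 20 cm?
2800π/9 cm³/s

V = (1/3)π(h/3)²h = πh³/27
dV/dt = πh²/9 · 7
At h = 20: dV/dt = 2800π/9 cm³/s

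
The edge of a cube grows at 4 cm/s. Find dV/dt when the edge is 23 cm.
6348 cm³/s

V = s³
dV/dt = 3s² · ds/dt = 3·23²·4 = 6348 cm³/s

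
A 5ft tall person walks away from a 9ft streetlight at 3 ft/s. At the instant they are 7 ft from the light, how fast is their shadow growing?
15/4 ft/s

By similar triangles: 9/(x+s) = 5/s
Solving: s = 5x/4
ds/dt = 5/4 · dx/dt = 5/4 · 3 = 15/4 ft/s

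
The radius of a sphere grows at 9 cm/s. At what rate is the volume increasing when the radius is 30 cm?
32400π cm³/s

V = (4/3)πr³
dV/dt = dV/dr · dr/dt = 4πr² · 9
At r = 30: dV/dt = 32400π cm³/s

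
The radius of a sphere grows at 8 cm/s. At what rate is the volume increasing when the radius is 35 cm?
39200π cm³/s

V = (4/3)πr³
dV/dt = dV/dr · dr/dt = 4πr² · 8
At r = 35: dV/dt = 39200π cm³/s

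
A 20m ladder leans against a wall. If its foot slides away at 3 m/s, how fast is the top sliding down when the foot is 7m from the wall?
7√39/39 ≈ 1.121 m/s

x² + y² = 20²
2x·dx/dt + 2y·dy/dt = 0
dy/dt = -x/y · dx/dt = -7/(3√39) · 3 = -7√39/39 m/s
The top is descending at 7√39/39 ≈ 1.121 m/s.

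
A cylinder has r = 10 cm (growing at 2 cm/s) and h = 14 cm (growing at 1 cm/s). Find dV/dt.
660π cm³/s

V = πr²h
dV/dt = 2πrh·dr/dt + πr²·dh/dt
= 2π(10)(14)(2) + π(10)²(1)
= 660π cm³/s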